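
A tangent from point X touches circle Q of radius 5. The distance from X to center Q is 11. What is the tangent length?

tangent = √(d² - r²) = √(11² - 5²) = √(121 - 25) = √96 = 4*sqrt(6)

4*sqrt(6)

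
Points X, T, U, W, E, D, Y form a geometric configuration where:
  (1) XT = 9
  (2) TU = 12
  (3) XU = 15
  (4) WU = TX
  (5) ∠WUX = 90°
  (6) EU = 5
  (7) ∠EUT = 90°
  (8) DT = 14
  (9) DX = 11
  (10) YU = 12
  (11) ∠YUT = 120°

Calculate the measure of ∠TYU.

Step 1: By the law of cosines on triangle YUT: YT² = 12² + 12² − 2·12·12·cos(120°) = 432, so YT = 12·√3.
Step 2: By the inverse law of cosines on triangle TYU: cos(∠TYU) = ((12·√3)² + 12² − 12²) / (2·12·√3·12) = 432/498.83 = 0.866, so ∠TYU = 30°.

Therefore, the measure of angle ∠TYU = 30°.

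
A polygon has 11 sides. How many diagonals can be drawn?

The number of diagonals in an n-gon is n(n - 3)/2.
For n = 11: 11(11 - 3)/2 = 11 × 8 / 2 = 44.

44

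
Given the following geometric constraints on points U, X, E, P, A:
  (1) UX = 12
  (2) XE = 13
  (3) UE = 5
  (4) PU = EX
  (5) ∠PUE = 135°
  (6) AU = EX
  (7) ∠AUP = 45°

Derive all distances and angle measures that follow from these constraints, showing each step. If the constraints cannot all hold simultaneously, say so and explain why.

The constraints are consistent.

From the given relations:
  PU = EX = 13
  AU = EX = 13

Step 1: From EU = 5, UP = 13, and ∠EUP = 135°, by the law of cosines:
  EP² = EU² + UP² - 2·EU·UP·cos(135°) = 25 + 169 + 91.92 = 285.9
  EP ≈ 16.91

Step 2: From PU = 13, UA = 13, and ∠PUA = 45°, by the law of cosines:
  PA² = PU² + UA² - 2·PU·UA·cos(45°) = 169 + 169 - 239 = 99
  PA ≈ 9.95

Step 3: From UE = 5, UX = 12, EX = 13, by the inverse law of cosines:
  cos(∠EUX) = (UE² + UX² - EX²) / (2·UE·UX)
  ∠EUX = 90°

Step 4: From XE = 13, XU = 12, EU = 5, by the inverse law of cosines:
  cos(∠EXU) = (XE² + XU² - EU²) / (2·XE·XU)
  ∠EXU = 22.62°

Step 5: From EU = 5, EX = 13, UX = 12, by the inverse law of cosines:
  cos(∠UEX) = (EU² + EX² - UX²) / (2·EU·EX)
  ∠UEX = 67.38°

Step 6: From EP = 16.91, EU = 5, PU = 13, by the inverse law of cosines:
  cos(∠PEU) = (EP² + EU² - PU²) / (2·EP·EU)
  ∠PEU = 32.93°

Step 7: From PA = 9.95, PU = 13, AU = 13, by the inverse law of cosines:
  cos(∠APU) = (PA² + PU² - AU²) / (2·PA·PU)
  ∠APU = 67.5°

Step 8: From PE = 16.91, PU = 13, EU = 5, by the inverse law of cosines:
  cos(∠EPU) = (PE² + PU² - EU²) / (2·PE·PU)
  ∠EPU = 12.07°

Step 9: From AP = 9.95, AU = 13, PU = 13, by the inverse law of cosines:
  cos(∠PAU) = (AP² + AU² - PU²) / (2·AP·AU)
  ∠PAU = 67.5°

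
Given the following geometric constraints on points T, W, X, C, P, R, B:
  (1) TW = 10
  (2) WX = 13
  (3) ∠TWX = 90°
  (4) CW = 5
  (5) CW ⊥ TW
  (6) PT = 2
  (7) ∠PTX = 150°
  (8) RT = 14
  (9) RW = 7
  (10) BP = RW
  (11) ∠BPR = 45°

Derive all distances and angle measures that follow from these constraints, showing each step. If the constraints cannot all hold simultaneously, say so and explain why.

The constraints are consistent.

From the given relations:
  BP = RW = 7

Step 1: From TW = 10, WX = 13, and ∠TWX = 90°, by the law of cosines:
  TX² = TW² + WX² - 2·TW·WX·cos(90°) = 100 + 169 - 0 = 269
  TX ≈ 16.4

Step 2: From TW = 10, WC = 5, and ∠TWC = 90°, by the law of cosines:
  TC² = TW² + WC² - 2·TW·WC·cos(90°) = 100 + 25 - 0 = 125
  TC = 5·√5

Step 3: From TR = 14, TW = 10, RW = 7, by the inverse law of cosines:
  cos(∠RTW) = (TR² + TW² - RW²) / (2·TR·TW)
  ∠RTW = 28.1°

Step 4: From WR = 7, WT = 10, RT = 14, by the inverse law of cosines:
  cos(∠RWT) = (WR² + WT² - RT²) / (2·WR·WT)
  ∠RWT = 109.62°

Step 5: From RT = 14, RW = 7, TW = 10, by the inverse law of cosines:
  cos(∠TRW) = (RT² + RW² - TW²) / (2·RT·RW)
  ∠TRW = 42.29°

Step 6: From XT = 16.4, TP = 2, and ∠XTP = 150°, by the law of cosines:
  XP² = XT² + TP² - 2·XT·TP·cos(150°) = 269 + 4 + 56.82 = 329.8
  XP ≈ 18.16

Step 7: From TC = 5·√5, TW = 10, CW = 5, by the inverse law of cosines:
  cos(∠CTW) = (TC² + TW² - CW²) / (2·TC·TW)
  ∠CTW = 26.57°

Step 8: From TW = 10, TX = 16.4, WX = 13, by the inverse law of cosines:
  cos(∠WTX) = (TW² + TX² - WX²) / (2·TW·TX)
  ∠WTX = 52.43°

Step 9: From XT = 16.4, XW = 13, TW = 10, by the inverse law of cosines:
  cos(∠TXW) = (XT² + XW² - TW²) / (2·XT·XW)
  ∠TXW = 37.57°

Step 10: From CT = 5·√5, CW = 5, TW = 10, by the inverse law of cosines:
  cos(∠TCW) = (CT² + CW² - TW²) / (2·CT·CW)
  ∠TCW = 63.43°

Step 11: From XP = 18.16, XT = 16.4, PT = 2, by the inverse law of cosines:
  cos(∠PXT) = (XP² + XT² - PT²) / (2·XP·XT)
  ∠PXT = 3.16°

Step 12: From PT = 2, PX = 18.16, TX = 16.4, by the inverse law of cosines:
  cos(∠TPX) = (PT² + PX² - TX²) / (2·PT·PX)
  ∠TPX = 26.84°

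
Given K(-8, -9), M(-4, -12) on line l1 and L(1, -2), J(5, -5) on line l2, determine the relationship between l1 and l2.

Slope of line 1: m1 = (-12 - -9)/(-4 - -8) = -3/4 = -3/4
Slope of line 2: m2 = (-5 - -2)/(5 - 1) = -3/4 = -3/4
Since m1 = m2 = -3/4, the lines are parallel.

Parallel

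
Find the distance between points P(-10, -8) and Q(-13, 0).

d = sqrt((-3)^2 + (8)^2) = sqrt(73)

sqrt(73)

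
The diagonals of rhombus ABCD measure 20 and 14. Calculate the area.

Area = (20 * 14) / 2 = 280 / 2 = 140

140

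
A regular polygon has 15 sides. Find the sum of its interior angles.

The sum of interior angles of an n-sided polygon is (n - 2) * 180.
For n = 15: (15 - 2) * 180 = 13 * 180 = 2340 degrees.

2340 degrees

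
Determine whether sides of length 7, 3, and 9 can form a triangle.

For three segments to close into a triangle, no single side can be as long as the other two combined.
The longest side is 9, and 3 + 7 = 10 > 9.
A triangle can be formed.

Yes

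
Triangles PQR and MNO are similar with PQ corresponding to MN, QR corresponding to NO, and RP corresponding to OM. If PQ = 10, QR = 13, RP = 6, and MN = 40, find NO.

Since the triangles are similar, the ratio of corresponding sides is constant.
Scale factor k = MN / PQ = 40 / 10 = 4
NO = k * QR = 4 * 13 = 52

52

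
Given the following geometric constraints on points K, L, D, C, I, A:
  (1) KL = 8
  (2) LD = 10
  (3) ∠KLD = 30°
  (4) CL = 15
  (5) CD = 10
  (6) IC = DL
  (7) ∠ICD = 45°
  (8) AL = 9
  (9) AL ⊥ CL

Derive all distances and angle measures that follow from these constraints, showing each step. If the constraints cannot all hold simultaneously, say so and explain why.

The constraints are consistent.

From the given relations:
  IC = DL = 10

Step 1: From KL = 8, LD = 10, and ∠KLD = 30°, by the law of cosines:
  KD² = KL² + LD² - 2·KL·LD·cos(30°) = 64 + 100 - 138.6 = 25.44
  KD ≈ 5.04

Step 2: From DC = 10, CI = 10, and ∠DCI = 45°, by the law of cosines:
  DI² = DC² + CI² - 2·DC·CI·cos(45°) = 100 + 100 - 141.4 = 58.58
  DI ≈ 7.65

Step 3: From CL = 15, LA = 9, and ∠CLA = 90°, by the law of cosines:
  CA² = CL² + LA² - 2·CL·LA·cos(90°) = 225 + 81 - 0 = 306
  CA = 3·√34

Step 4: From LC = 15, LD = 10, CD = 10, by the inverse law of cosines:
  cos(∠CLD) = (LC² + LD² - CD²) / (2·LC·LD)
  ∠CLD = 41.41°

Step 5: From DC = 10, DL = 10, CL = 15, by the inverse law of cosines:
  cos(∠CDL) = (DC² + DL² - CL²) / (2·DC·DL)
  ∠CDL = 97.18°

Step 6: From CD = 10, CL = 15, DL = 10, by the inverse law of cosines:
  cos(∠DCL) = (CD² + CL² - DL²) / (2·CD·CL)
  ∠DCL = 41.41°

Step 7: From KD = 5.04, KL = 8, DL = 10, by the inverse law of cosines:
  cos(∠DKL) = (KD² + KL² - DL²) / (2·KD·KL)
  ∠DKL = 97.52°

Step 8: From DC = 10, DI = 7.65, CI = 10, by the inverse law of cosines:
  cos(∠CDI) = (DC² + DI² - CI²) / (2·DC·DI)
  ∠CDI = 67.5°

Step 9: From DK = 5.04, DL = 10, KL = 8, by the inverse law of cosines:
  cos(∠KDL) = (DK² + DL² - KL²) / (2·DK·DL)
  ∠KDL = 52.48°

Step 10: From CA = 3·√34, CL = 15, AL = 9, by the inverse law of cosines:
  cos(∠ACL) = (CA² + CL² - AL²) / (2·CA·CL)
  ∠ACL = 30.96°

Step 11: From IC = 10, ID = 7.65, CD = 10, by the inverse law of cosines:
  cos(∠CID) = (IC² + ID² - CD²) / (2·IC·ID)
  ∠CID = 67.5°

Step 12: From AC = 3·√34, AL = 9, CL = 15, by the inverse law of cosines:
  cos(∠CAL) = (AC² + AL² - CL²) / (2·AC·AL)
  ∠CAL = 59.04°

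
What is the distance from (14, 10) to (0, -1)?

The horizontal distance is |0 - 14| = 14 and the vertical distance is |-1 - 10| = 11.
By the Pythagorean theorem, d = sqrt(14^2 + 11^2) = sqrt(317).

sqrt(317)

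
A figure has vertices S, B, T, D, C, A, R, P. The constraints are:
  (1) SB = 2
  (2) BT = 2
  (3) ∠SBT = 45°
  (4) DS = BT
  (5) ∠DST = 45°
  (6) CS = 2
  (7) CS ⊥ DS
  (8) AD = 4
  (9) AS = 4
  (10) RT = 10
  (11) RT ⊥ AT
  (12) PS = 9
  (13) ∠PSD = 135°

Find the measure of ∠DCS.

From the given relations: DS = BT = 2.
Step 1: By the law of cosines on triangle CSD: CD² = 2² + 2² − 2·2·2·cos(90°) = 8, so CD = 2·√2.
Step 2: By the inverse law of cosines on triangle DCS: cos(∠DCS) = ((2·√2)² + 2² − 2²) / (2·2·√2·2) = 8/11.31 = 0.7071, so ∠DCS = 45°.

Therefore, the measure of angle ∠DCS = 45°.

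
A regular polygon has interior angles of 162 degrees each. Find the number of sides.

Each interior angle of a regular n-gon is (n - 2) * 180 / n.
Setting this equal to 162:
(n - 2) * 180 / n = 162
Each exterior angle = 180 - 162 = 18 degrees.
Since exterior angles sum to 360: n = 360 / 18 = 20.

20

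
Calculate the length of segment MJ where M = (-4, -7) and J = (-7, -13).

The horizontal distance is |-7 - -4| = 3 and the vertical distance is |-13 - -7| = 6.
By the Pythagorean theorem, d = sqrt(3^2 + 6^2) = sqrt(45) = 3*sqrt(5).

3*sqrt(5)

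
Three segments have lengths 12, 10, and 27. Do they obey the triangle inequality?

Check the triangle inequality: 12 + 10 = 22 ≤ 27.
Since the sum of two sides does not exceed the third, no triangle can be formed.

No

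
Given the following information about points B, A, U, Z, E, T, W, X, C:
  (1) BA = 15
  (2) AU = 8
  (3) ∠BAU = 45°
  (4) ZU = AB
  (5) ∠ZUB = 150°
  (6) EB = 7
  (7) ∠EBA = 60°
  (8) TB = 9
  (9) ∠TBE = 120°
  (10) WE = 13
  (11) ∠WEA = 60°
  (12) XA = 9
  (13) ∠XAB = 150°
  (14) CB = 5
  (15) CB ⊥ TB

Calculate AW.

Step 1: By the law of cosines on triangle EBA: EA² = 7² + 15² − 2·7·15·cos(60°) = 169, so EA = 13.
Step 2: By the law of cosines on triangle AEW: AW² = 13² + 13² − 2·13·13·cos(60°) = 169, so AW = 13.

Therefore, the length of AW = 13.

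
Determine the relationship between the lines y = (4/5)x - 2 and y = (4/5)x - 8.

Slope of line 1: m1 = 4/5
Slope of line 2: m2 = 4/5
m1 = m2, so the lines are parallel.

Parallel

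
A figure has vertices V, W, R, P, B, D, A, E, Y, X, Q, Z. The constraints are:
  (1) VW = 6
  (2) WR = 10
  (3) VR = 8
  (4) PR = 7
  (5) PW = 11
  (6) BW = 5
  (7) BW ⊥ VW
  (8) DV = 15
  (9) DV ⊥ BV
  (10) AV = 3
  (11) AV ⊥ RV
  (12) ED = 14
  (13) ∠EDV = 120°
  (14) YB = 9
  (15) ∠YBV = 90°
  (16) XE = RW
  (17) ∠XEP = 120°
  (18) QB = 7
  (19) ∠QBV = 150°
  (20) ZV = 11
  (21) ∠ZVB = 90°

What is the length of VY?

Step 1: By the law of cosines on triangle BWV: BV² = 5² + 6² − 2·5·6·cos(90°) = 61, so BV = √61.
Step 2: By the law of cosines on triangle VBY: VY² = √61² + 9² − 2·√61·9·cos(90°) = 142, so VY = √142.

Therefore, the length of VY = √142.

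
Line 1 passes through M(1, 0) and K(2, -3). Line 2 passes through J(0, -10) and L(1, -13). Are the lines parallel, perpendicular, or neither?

Slope of line 1: m1 = (-3 - 0)/(2 - 1) = -3/1 = -3
Slope of line 2: m2 = (-13 - -10)/(1 - 0) = -3/1 = -3
Since m1 = m2 = -3, the lines are parallel.

Parallel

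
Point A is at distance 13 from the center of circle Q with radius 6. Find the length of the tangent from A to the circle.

Let T be the point of tangency. Then QT ⊥ AT (radius ⊥ tangent).
In right triangle QTA: QA² = QT² + AT²
13² = 6² + AT²
AT² = 133, AT = sqrt(133)

sqrt(133)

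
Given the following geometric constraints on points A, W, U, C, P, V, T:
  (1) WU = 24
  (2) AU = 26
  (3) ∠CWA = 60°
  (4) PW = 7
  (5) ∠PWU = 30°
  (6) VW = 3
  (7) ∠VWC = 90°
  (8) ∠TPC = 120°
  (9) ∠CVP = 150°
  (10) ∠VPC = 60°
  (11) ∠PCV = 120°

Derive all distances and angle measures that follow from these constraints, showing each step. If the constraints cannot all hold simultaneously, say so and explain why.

These constraints are not satisfiable: (9), (10) and (11) are the three interior angles of triangle CVP, which must sum to 180°, but 150° + 60° + 120° = 330°. No planar figure meets all of them, so nothing further can be derived.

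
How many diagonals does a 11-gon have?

The number of diagonals in an n-gon is n(n - 3)/2.
For n = 11: 11(11 - 3)/2 = 11 × 8 / 2 = 44.

44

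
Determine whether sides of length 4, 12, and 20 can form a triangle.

No.
The triangle inequality is violated: 4 + 12 = 16 ≤ 20.
These lengths cannot form a triangle.

No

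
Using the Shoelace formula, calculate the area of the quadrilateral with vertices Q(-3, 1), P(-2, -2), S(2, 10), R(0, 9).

The Shoelace formula works by pairing each vertex with the next (cycling back to the first).
For each pair, compute x_i*y_(i+1) - x_(i+1)*y_i:
  (-3*-2 - -2*1) = 8
  (-2*10 - 2*-2) = -16
  (2*9 - 0*10) = 18
  (0*1 - -3*9) = 27
Taking half the absolute value of the total: Area = (1/2)(37) = 37/2.

37/2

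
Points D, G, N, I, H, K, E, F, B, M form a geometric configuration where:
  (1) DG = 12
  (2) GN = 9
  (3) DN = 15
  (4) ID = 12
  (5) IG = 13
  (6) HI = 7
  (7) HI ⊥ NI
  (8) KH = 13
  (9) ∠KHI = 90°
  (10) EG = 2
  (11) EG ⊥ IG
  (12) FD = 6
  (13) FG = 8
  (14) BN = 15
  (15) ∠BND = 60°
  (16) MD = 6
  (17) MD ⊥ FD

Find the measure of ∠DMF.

Step 1: By the law of cosines on triangle MDF: MF² = 6² + 6² − 2·6·6·cos(90°) = 72, so MF = 6·√2.
Step 2: By the inverse law of cosines on triangle DMF: cos(∠DMF) = (6² + (6·√2)² − 6²) / (2·6·6·√2) = 72/101.82 = 0.7071, so ∠DMF = 45°.

Therefore, the measure of angle ∠DMF = 45°.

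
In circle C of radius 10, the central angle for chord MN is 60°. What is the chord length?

Chord length = 2r sin(θ/2)
= 2 × 10 × sin(60°/2)
= 2 × 10 × sin(30°)
= 10

10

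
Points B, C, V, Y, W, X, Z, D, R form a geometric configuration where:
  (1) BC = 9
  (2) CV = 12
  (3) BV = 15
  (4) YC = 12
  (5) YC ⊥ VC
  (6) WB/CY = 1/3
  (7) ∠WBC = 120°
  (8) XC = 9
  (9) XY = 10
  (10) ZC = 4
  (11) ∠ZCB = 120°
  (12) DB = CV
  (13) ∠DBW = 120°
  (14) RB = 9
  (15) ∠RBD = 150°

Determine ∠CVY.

Step 1: By the law of cosines on triangle VCY: VY² = 12² + 12² − 2·12·12·cos(90°) = 288, so VY = 12·√2.
Step 2: By the inverse law of cosines on triangle CVY: cos(∠CVY) = (12² + (12·√2)² − 12²) / (2·12·12·√2) = 288/407.29 = 0.7071, so ∠CVY = 45°.

Therefore, the measure of angle ∠CVY = 45°.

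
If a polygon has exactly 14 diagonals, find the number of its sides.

Using d = n(n - 3)/2, we solve 14 = n(n - 3)/2.
So n(n - 3) = 28.
Testing n = 7: 7 * 4 = 28 = 28. Correct.
The polygon has 7 sides.

7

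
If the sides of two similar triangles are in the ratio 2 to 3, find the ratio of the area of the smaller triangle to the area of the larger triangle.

Area ratio = (side ratio)^2 = (2/3)^2 = 4:9.

4:9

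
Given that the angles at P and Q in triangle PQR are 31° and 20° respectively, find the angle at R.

By the triangle angle sum property, the three interior angles of any triangle add up to 180°.
We know angle P = 31° and angle Q = 20°, so their sum is 51°.
Therefore angle R = 180° - 51° = 129°.

129 degrees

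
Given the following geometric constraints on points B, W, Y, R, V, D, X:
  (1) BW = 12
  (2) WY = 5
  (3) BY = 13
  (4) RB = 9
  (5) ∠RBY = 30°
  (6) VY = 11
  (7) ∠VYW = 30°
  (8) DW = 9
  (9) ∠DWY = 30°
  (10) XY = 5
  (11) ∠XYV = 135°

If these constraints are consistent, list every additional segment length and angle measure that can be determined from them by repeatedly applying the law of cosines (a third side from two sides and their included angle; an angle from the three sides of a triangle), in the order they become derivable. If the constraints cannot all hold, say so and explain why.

The constraints are consistent. Derivable facts, in order:
After 1 step:
- VX ≈ 14.96
- WV ≈ 7.12
- YD ≈ 5.3
- YR ≈ 6.88
- ∠BWY = 90°
- ∠BYW = 67.38°
- ∠WBY = 22.62°
After 2 steps:
- ∠BRY = 109.16°
- ∠BYR = 40.84°
- ∠DYW = 121.84°
- ∠VWY = 129.45°
- ∠VXY = 31.33°
- ∠WDY = 28.16°
- ∠WVY = 20.55°
- ∠XVY = 13.67°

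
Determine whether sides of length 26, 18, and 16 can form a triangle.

Check all three triangle inequalities:
26 + 18 = 44 > 16 ✓
26 + 16 = 42 > 18 ✓
18 + 16 = 34 > 26 ✓
All conditions hold, so these sides form a valid triangle.

Yes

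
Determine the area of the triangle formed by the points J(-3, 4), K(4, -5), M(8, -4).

Shoelace: Area = (1/2)|-3(-5--4) + 4(-4-4) + 8(4--5)| = (1/2)(43) = 43/2

43/2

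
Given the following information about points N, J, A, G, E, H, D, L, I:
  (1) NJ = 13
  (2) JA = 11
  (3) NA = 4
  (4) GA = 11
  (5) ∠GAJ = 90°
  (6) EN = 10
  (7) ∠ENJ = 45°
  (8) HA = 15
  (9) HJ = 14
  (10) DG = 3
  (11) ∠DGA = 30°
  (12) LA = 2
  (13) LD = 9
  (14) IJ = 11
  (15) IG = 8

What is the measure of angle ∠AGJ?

Step 1: By the law of cosines on triangle GAJ: GJ² = 11² + 11² − 2·11·11·cos(90°) = 242, so GJ = 11·√2.
Step 2: By the inverse law of cosines on triangle AGJ: cos(∠AGJ) = (11² + (11·√2)² − 11²) / (2·11·11·√2) = 242/342.24 = 0.7071, so ∠AGJ = 45°.

Therefore, the measure of angle ∠AGJ = 45°.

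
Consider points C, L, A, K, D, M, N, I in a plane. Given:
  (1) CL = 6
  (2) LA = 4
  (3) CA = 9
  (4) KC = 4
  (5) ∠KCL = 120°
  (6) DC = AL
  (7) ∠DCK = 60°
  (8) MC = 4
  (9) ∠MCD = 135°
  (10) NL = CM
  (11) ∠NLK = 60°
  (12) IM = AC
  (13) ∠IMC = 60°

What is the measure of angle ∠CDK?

From the given relations: DC = AL = 4.
Step 1: By the law of cosines on triangle DCK: DK² = 4² + 4² − 2·4·4·cos(60°) = 16, so DK = 4.
Step 2: By the inverse law of cosines on triangle CDK: cos(∠CDK) = (4² + 4² − 4²) / (2·4·4) = 16/32 = 0.5, so ∠CDK = 60°.

Therefore, the measure of angle ∠CDK = 60°.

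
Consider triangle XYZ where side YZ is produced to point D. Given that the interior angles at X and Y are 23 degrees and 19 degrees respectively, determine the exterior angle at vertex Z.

By the exterior angle theorem, an exterior angle of a triangle equals the sum of the two remote interior angles.
Exterior angle = angle X + angle Y
Exterior angle = 23 + 19 = 42 degrees

42 degrees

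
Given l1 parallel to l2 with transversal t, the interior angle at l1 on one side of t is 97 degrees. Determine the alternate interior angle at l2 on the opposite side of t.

Alternate interior angles formed by parallel lines and a transversal are equal.
The given angle is 97 degrees.
The alternate interior angle = 97 degrees.

97 degrees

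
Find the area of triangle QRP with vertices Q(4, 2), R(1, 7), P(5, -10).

Shoelace: Area = (1/2)|4(7--10) + 1(-10-2) + 5(2-7)| = (1/2)(31) = 31/2

31/2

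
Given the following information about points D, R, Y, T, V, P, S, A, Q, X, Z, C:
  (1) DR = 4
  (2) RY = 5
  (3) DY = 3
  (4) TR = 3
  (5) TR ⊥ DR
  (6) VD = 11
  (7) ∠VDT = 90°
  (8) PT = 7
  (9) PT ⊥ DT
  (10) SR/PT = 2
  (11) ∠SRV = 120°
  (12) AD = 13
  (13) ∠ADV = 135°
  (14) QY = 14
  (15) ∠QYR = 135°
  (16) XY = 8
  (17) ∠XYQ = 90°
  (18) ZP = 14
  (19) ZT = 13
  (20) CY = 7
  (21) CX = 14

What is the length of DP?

Step 1: By the law of cosines on triangle DRT: DT² = 4² + 3² − 2·4·3·cos(90°) = 25, so DT = 5.
Step 2: By the law of cosines on triangle DTP: DP² = 5² + 7² − 2·5·7·cos(90°) = 74, so DP = √74.

Therefore, the length of DP = √74.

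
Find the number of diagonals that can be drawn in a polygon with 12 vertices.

Total line segments between 12 vertices = C(12,2) = 66.
Subtract the 12 sides: 66 - 12 = 54 diagonals.

54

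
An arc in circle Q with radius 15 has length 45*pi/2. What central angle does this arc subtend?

Arc length L = 2πr × θ/360, so θ = 360L / (2πr).
θ = 360 × 45*pi/2 / (2π × 15)
θ = 270°
θ = 270°

270°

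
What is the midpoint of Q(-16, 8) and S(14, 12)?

M = ((x₁ + x₂)/2, (y₁ + y₂)/2)
= ((-16 + 14)/2, (8 + 12)/2)
= (-2/2, 20/2) = (-1, 10)

(-1, 10)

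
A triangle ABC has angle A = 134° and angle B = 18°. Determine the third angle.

The interior angles sum to 180°: angle C = 180 - 134 - 18 = 28°.
The triangle is obtuse (angles 134°, 18°, 28°).

28 degrees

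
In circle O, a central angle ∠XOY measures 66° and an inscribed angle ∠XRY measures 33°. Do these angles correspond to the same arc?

By the inscribed angle theorem, if both angles subtend the same arc, the inscribed angle must be half the central angle.
Half of 66° = 33°, which equals the given inscribed angle of 33°.
Therefore, yes, they correspond to the same arc.

Yes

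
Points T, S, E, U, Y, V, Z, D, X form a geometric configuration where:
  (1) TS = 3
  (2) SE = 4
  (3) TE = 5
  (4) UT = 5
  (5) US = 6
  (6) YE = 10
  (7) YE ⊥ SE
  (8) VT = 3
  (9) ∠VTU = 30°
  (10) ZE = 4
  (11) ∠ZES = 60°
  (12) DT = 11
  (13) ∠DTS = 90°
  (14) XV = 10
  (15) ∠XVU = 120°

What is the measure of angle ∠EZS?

Step 1: By the law of cosines on triangle ZES: ZS² = 4² + 4² − 2·4·4·cos(60°) = 16, so ZS = 4.
Step 2: By the inverse law of cosines on triangle EZS: cos(∠EZS) = (4² + 4² − 4²) / (2·4·4) = 16/32 = 0.5, so ∠EZS = 60°.

Therefore, the measure of angle ∠EZS = 60°.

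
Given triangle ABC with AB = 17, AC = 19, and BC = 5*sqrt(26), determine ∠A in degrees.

cos(A) = (17² + 19² - (5*sqrt(26))²) / (2 × 17 × 19) = 0, so A = arccos(0) = 90°.

90°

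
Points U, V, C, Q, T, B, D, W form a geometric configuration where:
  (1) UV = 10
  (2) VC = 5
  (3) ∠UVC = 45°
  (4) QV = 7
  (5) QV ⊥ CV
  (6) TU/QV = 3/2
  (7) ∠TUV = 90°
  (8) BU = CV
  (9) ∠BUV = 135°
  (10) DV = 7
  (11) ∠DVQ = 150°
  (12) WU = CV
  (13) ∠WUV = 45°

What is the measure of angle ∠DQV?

Step 1: By the law of cosines on triangle QVD: QD² = 7² + 7² − 2·7·7·cos(150°) = 182.87, so QD ≈ 13.52.
Step 2: By the inverse law of cosines on triangle DQV: cos(∠DQV) = (13.52² + 7² − 7²) / (2·13.52·7) = 182.87/189.32 = 0.9659, so ∠DQV = 15°.

Therefore, the measure of angle ∠DQV = 15°.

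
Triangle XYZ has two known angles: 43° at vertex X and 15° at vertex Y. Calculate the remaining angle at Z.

Let angle Z = x. Then 43 + 15 + x = 180.
x = 180 - 58 = 122 degrees.

122 degrees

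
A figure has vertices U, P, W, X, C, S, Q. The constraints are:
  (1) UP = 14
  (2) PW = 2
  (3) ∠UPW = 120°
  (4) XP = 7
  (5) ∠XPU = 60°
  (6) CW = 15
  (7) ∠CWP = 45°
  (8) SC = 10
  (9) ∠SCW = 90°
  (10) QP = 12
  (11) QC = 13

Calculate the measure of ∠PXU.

Step 1: By the law of cosines on triangle XPU: XU² = 7² + 14² − 2·7·14·cos(60°) = 147, so XU = 7·√3.
Step 2: By the inverse law of cosines on triangle PXU: cos(∠PXU) = (7² + (7·√3)² − 14²) / (2·7·7·√3) = 0/169.74 = 0, so ∠PXU = 90°.

Therefore, the measure of angle ∠PXU = 90°.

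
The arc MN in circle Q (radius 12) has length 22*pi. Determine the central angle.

The full circumference is 2πr = 24*pi.
The arc is 22*pi / 24*pi = 11/12 of the full circle.
So the central angle = 11/12 × 360° = 330°.

330°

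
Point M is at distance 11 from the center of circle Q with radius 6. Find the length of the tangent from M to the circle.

tangent = √(d² - r²) = √(11² - 6²) = √(121 - 36) = √85 = sqrt(85)

sqrt(85)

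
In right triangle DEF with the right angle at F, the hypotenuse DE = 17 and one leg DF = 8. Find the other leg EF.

EF = sqrt(17^2 - 8^2) = sqrt(225) = 15

15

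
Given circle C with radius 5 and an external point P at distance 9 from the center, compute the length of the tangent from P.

tangent = √(d² - r²) = √(9² - 5²) = √(81 - 25) = √56 = 2*sqrt(14)

2*sqrt(14)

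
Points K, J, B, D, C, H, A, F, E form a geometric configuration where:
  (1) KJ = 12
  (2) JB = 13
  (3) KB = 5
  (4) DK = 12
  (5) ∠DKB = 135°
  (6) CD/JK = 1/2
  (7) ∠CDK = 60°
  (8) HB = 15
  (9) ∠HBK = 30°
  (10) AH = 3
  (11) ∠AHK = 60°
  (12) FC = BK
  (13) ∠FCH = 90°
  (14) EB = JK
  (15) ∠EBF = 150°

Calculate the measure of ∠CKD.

From the given relations: CD = 1/2·JK = 1/2·12 = 6.
Step 1: By the law of cosines on triangle KDC: KC² = 12² + 6² − 2·12·6·cos(60°) = 108, so KC = 6·√3.
Step 2: By the inverse law of cosines on triangle CKD: cos(∠CKD) = ((6·√3)² + 12² − 6²) / (2·6·√3·12) = 216/249.42 = 0.866, so ∠CKD = 30°.

Therefore, the measure of angle ∠CKD = 30°.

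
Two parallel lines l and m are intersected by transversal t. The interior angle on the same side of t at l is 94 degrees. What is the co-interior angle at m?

Co-interior angles (same-side interior) formed by parallel lines and a transversal are supplementary (sum to 180 degrees).
The given angle is 94 degrees.
The co-interior angle = 180 - 94 = 86 degrees.

86 degrees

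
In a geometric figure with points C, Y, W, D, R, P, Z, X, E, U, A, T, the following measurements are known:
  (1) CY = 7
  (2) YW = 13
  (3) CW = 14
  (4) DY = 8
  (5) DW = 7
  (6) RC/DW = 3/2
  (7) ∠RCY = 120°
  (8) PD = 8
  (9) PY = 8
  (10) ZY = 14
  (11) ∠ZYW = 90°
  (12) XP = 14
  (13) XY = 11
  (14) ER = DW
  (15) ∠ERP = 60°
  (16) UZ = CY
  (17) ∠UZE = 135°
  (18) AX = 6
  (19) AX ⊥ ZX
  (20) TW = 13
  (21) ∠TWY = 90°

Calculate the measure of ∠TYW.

Step 1: By the law of cosines on triangle YWT: YT² = 13² + 13² − 2·13·13·cos(90°) = 338, so YT = 13·√2.
Step 2: By the inverse law of cosines on triangle TYW: cos(∠TYW) = ((13·√2)² + 13² − 13²) / (2·13·√2·13) = 338/478 = 0.7071, so ∠TYW = 45°.

Therefore, the measure of angle ∠TYW = 45°.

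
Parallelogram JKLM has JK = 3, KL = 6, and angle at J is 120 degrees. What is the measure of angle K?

In a parallelogram, consecutive angles are supplementary (sum to 180°).
angle K = 180 - angle J
angle K = 180 - 120
angle K = 60 degrees

60 degrees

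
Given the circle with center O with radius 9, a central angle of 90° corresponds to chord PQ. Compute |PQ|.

Chord length = 2r sin(θ/2)
= 2 × 9 × sin(90°/2)
= 2 × 9 × sin(45°)
= 9*sqrt(2)

9*sqrt(2)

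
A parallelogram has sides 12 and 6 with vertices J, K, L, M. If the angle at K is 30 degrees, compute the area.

Area = 12 * 6 * sin(30°) = 72 * 1/2 = 36

36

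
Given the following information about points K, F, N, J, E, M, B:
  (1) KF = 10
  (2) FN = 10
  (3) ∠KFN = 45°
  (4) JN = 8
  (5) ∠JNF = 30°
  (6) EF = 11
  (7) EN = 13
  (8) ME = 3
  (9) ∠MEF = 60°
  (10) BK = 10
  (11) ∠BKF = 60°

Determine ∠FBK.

Step 1: By the law of cosines on triangle BKF: BF² = 10² + 10² − 2·10·10·cos(60°) = 100, so BF = 10.
Step 2: By the inverse law of cosines on triangle FBK: cos(∠FBK) = (10² + 10² − 10²) / (2·10·10) = 100/200 = 0.5, so ∠FBK = 60°.

Therefore, the measure of angle ∠FBK = 60°.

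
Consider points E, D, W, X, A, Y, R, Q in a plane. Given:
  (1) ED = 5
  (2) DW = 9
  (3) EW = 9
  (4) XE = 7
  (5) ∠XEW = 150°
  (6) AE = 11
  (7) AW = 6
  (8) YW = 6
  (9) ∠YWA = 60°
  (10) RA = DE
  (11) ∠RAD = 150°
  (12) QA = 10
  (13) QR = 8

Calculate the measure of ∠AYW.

Step 1: By the law of cosines on triangle YWA: YA² = 6² + 6² − 2·6·6·cos(60°) = 36, so YA = 6.
Step 2: By the inverse law of cosines on triangle AYW: cos(∠AYW) = (6² + 6² − 6²) / (2·6·6) = 36/72 = 0.5, so ∠AYW = 60°.

Therefore, the measure of angle ∠AYW = 60°.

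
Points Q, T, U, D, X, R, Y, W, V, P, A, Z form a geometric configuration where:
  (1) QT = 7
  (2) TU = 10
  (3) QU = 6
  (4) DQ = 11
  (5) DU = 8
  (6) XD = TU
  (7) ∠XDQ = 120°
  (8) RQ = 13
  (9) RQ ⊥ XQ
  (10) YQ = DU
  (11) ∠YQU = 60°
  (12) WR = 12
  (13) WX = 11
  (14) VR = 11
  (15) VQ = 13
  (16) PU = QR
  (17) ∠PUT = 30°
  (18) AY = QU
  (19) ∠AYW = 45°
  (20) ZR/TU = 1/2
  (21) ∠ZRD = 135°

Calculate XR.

From the given relations: XD = TU = 10.
Step 1: By the law of cosines on triangle XDQ: XQ² = 10² + 11² − 2·10·11·cos(120°) = 331, so XQ ≈ 18.19.
Step 2: By the law of cosines on triangle XQR: XR² = 18.19² + 13² − 2·18.19·13·cos(90°) = 500, so XR = 10·√5.

Therefore, the length of XR = 10·√5.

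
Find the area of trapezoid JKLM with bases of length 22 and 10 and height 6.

Area of a trapezoid = (base1 + base2) * height / 2
Area = (22 + 10) * 6 / 2
Area = 32 * 6 / 2
Area = 192 / 2
Area = 96

96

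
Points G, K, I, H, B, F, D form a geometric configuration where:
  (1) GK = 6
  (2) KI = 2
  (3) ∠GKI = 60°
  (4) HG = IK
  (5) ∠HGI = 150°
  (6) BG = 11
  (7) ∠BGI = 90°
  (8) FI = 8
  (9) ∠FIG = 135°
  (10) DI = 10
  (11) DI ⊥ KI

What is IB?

Step 1: By the law of cosines on triangle GKI: GI² = 6² + 2² − 2·6·2·cos(60°) = 28, so GI = 2·√7.
Step 2: By the law of cosines on triangle IGB: IB² = (2·√7)² + 11² − 2·2·√7·11·cos(90°) = 149, so IB = √149.

Therefore, the length of IB = √149.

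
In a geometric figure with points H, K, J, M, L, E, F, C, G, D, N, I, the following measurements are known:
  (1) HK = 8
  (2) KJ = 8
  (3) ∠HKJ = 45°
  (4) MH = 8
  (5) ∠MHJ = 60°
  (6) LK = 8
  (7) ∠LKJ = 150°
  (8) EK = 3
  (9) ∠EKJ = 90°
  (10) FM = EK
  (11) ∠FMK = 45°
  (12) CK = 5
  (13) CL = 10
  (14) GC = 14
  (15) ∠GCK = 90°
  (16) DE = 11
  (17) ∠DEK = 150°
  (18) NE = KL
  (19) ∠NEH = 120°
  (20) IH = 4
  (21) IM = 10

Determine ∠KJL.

Step 1: By the law of cosines on triangle JKL: JL² = 8² + 8² − 2·8·8·cos(150°) = 238.85, so JL ≈ 15.45.
Step 2: By the inverse law of cosines on triangle KJL: cos(∠KJL) = (8² + 15.45² − 8²) / (2·8·15.45) = 238.85/247.28 = 0.9659, so ∠KJL = 15°.

Therefore, the measure of angle ∠KJL = 15°.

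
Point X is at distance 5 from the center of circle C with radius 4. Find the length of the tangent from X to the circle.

Let T be the point of tangency. Then CT ⊥ XT (radius ⊥ tangent).
In right triangle CTX: CX² = CT² + XT²
5² = 4² + XT²
XT² = 9, XT = 3

3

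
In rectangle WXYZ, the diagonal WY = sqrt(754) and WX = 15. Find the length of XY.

b = sqrt(d^2 - a^2) = sqrt(754 - 225) = sqrt(529) = 23

23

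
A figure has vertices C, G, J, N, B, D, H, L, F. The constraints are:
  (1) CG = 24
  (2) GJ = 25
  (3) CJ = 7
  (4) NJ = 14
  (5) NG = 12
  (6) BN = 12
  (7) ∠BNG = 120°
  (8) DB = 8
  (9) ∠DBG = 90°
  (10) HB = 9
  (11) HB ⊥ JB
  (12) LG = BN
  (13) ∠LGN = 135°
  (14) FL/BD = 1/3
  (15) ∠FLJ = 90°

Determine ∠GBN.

Step 1: By the law of cosines on triangle BNG: BG² = 12² + 12² − 2·12·12·cos(120°) = 432, so BG = 12·√3.
Step 2: By the inverse law of cosines on triangle GBN: cos(∠GBN) = ((12·√3)² + 12² − 12²) / (2·12·√3·12) = 432/498.83 = 0.866, so ∠GBN = 30°.

Therefore, the measure of angle ∠GBN = 30°.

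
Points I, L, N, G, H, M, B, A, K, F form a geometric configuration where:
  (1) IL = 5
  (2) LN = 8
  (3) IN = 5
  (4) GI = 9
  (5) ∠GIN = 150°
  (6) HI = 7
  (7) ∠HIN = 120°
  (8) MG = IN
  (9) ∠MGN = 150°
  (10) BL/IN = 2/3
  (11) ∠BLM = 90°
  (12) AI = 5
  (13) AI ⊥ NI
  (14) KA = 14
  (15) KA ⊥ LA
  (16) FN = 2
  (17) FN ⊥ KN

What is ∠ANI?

Step 1: By the law of cosines on triangle NIA: NA² = 5² + 5² − 2·5·5·cos(90°) = 50, so NA = 5·√2.
Step 2: By the inverse law of cosines on triangle ANI: cos(∠ANI) = ((5·√2)² + 5² − 5²) / (2·5·√2·5) = 50/70.71 = 0.7071, so ∠ANI = 45°.

Therefore, the measure of angle ∠ANI = 45°.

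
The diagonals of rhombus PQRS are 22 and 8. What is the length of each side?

In a rhombus, the diagonals bisect each other perpendicularly, creating four congruent right triangles.
Each triangle has legs 11 (half of 22) and 4 (half of 8).
The hypotenuse of each right triangle is a side of the rhombus:
side = sqrt(11^2 + 4^2) = sqrt(137)

sqrt(137)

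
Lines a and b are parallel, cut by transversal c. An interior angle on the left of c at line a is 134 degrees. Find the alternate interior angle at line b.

Alternate interior angles are equal: 134 degrees.

134 degrees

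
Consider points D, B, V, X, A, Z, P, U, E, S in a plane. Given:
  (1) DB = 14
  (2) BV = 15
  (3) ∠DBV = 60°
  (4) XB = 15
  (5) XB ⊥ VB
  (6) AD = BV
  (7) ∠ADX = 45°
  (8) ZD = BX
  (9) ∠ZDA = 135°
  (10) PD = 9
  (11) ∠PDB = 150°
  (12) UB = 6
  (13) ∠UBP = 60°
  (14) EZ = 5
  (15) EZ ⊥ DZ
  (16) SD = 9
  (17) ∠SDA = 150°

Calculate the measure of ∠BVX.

Step 1: By the law of cosines on triangle VBX: VX² = 15² + 15² − 2·15·15·cos(90°) = 450, so VX = 15·√2.
Step 2: By the inverse law of cosines on triangle BVX: cos(∠BVX) = (15² + (15·√2)² − 15²) / (2·15·15·√2) = 450/636.4 = 0.7071, so ∠BVX = 45°.

Therefore, the measure of angle ∠BVX = 45°.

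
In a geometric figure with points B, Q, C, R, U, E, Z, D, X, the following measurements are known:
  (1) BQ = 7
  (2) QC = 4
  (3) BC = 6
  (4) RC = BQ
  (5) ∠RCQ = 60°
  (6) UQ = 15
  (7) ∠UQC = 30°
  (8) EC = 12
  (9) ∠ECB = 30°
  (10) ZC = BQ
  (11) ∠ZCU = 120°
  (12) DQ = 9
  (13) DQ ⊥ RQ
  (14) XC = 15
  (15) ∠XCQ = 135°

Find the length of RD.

From the given relations: RC = BQ = 7.
Step 1: By the law of cosines on triangle RCQ: RQ² = 7² + 4² − 2·7·4·cos(60°) = 37, so RQ = √37.
Step 2: By the law of cosines on triangle RQD: RD² = √37² + 9² − 2·√37·9·cos(90°) = 118, so RD = √118.

Therefore, the length of RD = √118.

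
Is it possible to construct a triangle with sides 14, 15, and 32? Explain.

No.
The triangle inequality is violated: 14 + 15 = 29 ≤ 32.
These lengths cannot form a triangle.

No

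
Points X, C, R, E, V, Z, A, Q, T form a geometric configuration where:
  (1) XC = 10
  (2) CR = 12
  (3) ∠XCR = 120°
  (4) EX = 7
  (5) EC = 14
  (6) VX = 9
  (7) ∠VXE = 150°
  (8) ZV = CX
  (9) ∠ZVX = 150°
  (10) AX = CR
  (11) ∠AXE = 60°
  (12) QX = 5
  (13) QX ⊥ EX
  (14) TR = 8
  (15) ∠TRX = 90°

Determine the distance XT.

Step 1: By the law of cosines on triangle XCR: XR² = 10² + 12² − 2·10·12·cos(120°) = 364, so XR = 2·√91.
Step 2: By the law of cosines on triangle XRT: XT² = (2·√91)² + 8² − 2·2·√91·8·cos(90°) = 428, so XT = 2·√107.

Therefore, the length of XT = 2·√107.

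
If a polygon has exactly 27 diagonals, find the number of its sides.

Using d = n(n - 3)/2, we solve 27 = n(n - 3)/2.
So n(n - 3) = 54.
Testing n = 9: 9 * 6 = 54 = 54. Correct.
The polygon has 9 sides.

9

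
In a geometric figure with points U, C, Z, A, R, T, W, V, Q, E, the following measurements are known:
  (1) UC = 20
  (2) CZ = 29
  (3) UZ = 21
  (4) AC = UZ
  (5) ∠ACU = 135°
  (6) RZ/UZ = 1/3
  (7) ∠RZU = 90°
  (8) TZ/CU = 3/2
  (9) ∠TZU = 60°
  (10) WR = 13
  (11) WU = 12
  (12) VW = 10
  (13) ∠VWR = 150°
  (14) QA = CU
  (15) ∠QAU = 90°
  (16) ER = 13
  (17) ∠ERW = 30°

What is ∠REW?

Step 1: By the law of cosines on triangle ERW: EW² = 13² + 13² − 2·13·13·cos(30°) = 45.28, so EW ≈ 6.73.
Step 2: By the inverse law of cosines on triangle REW: cos(∠REW) = (13² + 6.73² − 13²) / (2·13·6.73) = 45.28/174.96 = 0.2588, so ∠REW = 75°.

Therefore, the measure of angle ∠REW = 75°.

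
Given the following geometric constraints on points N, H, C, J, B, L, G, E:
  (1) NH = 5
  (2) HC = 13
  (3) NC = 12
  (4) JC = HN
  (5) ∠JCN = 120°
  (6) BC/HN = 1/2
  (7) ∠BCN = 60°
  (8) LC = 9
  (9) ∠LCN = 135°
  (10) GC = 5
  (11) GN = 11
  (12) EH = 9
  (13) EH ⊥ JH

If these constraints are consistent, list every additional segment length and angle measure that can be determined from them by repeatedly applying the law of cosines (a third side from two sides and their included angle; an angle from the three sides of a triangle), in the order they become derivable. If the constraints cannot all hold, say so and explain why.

The constraints are consistent. Derivable facts, in order:
After 1 step:
- NB ≈ 10.97
- NJ ≈ 15.13
- NL ≈ 19.44
- ∠CGN = 88.96°
- ∠CHN = 67.38°
- ∠CNG = 24.62°
- ∠CNH = 90°
- ∠GCN = 66.42°
- ∠HCN = 22.62°
After 2 steps:
- ∠BNC = 11.39°
- ∠CBN = 108.61°
- ∠CJN = 43.37°
- ∠CLN = 25.89°
- ∠CNJ = 16.63°
- ∠CNL = 19.11°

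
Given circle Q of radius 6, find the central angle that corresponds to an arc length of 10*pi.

θ = 360 × 10*pi / (2π × 6) = 300° (rearranging arc length formula).

300°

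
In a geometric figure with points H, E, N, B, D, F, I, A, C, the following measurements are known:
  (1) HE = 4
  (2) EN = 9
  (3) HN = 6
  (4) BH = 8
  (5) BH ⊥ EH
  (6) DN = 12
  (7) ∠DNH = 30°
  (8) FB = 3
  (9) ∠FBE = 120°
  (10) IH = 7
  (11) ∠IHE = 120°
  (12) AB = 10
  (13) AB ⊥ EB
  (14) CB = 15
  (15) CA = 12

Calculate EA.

Step 1: By the law of cosines on triangle BHE: BE² = 8² + 4² − 2·8·4·cos(90°) = 80, so BE = 4·√5.
Step 2: By the law of cosines on triangle EBA: EA² = (4·√5)² + 10² − 2·4·√5·10·cos(90°) = 180, so EA = 6·√5.

Therefore, the length of EA = 6·√5.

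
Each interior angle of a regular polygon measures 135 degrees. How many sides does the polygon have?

Each interior angle of a regular n-gon is (n - 2) * 180 / n.
Setting this equal to 135:
(n - 2) * 180 / n = 135
Each exterior angle = 180 - 135 = 45 degrees.
Since exterior angles sum to 360: n = 360 / 45 = 8.

8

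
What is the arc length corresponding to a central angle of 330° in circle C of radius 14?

The full circumference is 2πr = 2π(14) = 28*pi.
The arc spans 330° out of 360°, which is a fraction of 11/12.
Arc length = 28*pi × 11/12 = 77*pi/3.

77*pi/3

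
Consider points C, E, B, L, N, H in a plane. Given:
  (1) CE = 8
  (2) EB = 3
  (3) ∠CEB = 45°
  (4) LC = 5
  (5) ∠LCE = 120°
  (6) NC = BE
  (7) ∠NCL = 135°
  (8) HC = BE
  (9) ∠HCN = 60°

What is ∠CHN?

From the given relations: HC = BE = 3; NC = BE = 3.
Step 1: By the law of cosines on triangle HCN: HN² = 3² + 3² − 2·3·3·cos(60°) = 9, so HN = 3.
Step 2: By the inverse law of cosines on triangle CHN: cos(∠CHN) = (3² + 3² − 3²) / (2·3·3) = 9/18 = 0.5, so ∠CHN = 60°.

Therefore, the measure of angle ∠CHN = 60°.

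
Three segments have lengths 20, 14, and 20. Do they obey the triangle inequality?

Yes.
The triangle inequality requires that the sum of any two sides exceeds the third.
Here 14 + 20 = 34 > 20, so the condition is met.

Yes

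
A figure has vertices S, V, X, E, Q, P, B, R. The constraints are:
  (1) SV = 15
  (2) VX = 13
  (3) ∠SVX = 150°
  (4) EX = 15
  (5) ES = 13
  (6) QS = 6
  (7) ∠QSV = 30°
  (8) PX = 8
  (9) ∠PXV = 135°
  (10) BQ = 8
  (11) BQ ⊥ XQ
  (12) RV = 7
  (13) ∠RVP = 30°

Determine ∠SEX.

Step 1: By the law of cosines on triangle SVX: SX² = 15² + 13² − 2·15·13·cos(150°) = 731.75, so SX ≈ 27.05.
Step 2: By the inverse law of cosines on triangle SEX: cos(∠SEX) = (13² + 15² − 27.05²) / (2·13·15) = -337.75/390 = -0.866, so ∠SEX = 150°.

Therefore, the measure of angle ∠SEX = 150°.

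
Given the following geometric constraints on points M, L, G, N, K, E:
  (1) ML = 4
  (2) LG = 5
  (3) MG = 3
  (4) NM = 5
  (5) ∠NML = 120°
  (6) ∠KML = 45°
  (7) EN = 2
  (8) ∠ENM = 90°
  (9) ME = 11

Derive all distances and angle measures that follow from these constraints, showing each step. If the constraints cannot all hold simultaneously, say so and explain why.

These constraints are not satisfiable: by the triangle inequality in triangle NME, (4) NM = 5 and (7) EN = 2 force ME ≤ 5 + 2 = 7, but (9) says ME = 11. No planar figure meets all of them, so nothing further can be derived.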